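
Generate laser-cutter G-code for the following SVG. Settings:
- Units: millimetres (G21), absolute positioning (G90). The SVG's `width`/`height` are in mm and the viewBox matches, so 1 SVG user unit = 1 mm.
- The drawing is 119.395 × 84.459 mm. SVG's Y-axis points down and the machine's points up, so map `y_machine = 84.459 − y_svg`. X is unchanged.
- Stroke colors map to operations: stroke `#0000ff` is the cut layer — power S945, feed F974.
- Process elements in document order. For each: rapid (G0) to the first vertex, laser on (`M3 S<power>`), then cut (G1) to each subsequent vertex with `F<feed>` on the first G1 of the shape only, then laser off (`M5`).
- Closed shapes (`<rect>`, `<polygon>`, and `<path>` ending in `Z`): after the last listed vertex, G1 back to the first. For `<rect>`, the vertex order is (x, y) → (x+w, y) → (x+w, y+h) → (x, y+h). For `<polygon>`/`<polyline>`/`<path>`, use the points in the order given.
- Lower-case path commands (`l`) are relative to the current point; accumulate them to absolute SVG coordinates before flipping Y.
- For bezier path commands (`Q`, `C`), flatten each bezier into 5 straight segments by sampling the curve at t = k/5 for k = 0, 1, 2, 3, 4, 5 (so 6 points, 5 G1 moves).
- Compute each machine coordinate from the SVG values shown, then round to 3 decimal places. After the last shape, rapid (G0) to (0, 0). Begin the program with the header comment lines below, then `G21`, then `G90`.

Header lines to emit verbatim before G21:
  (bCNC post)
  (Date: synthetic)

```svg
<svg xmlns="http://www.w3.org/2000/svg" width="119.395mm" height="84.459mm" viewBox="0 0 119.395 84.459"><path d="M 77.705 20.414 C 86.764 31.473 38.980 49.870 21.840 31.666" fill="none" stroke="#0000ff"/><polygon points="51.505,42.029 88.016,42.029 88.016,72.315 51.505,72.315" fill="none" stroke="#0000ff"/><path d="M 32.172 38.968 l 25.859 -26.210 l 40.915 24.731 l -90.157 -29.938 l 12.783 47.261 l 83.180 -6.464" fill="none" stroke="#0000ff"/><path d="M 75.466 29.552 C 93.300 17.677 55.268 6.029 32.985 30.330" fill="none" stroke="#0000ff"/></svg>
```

(bCNC post)
(Date: synthetic)
G21
G90
G0 X77.705 Y64.045
M3 S945
G1 X77.019 Y56.881 F974
G1 X66.890 Y50.064
G1 X51.518 Y45.705
G1 X35.101 Y45.911
G1 X21.840 Y52.793
M5
G0 X51.505 Y42.430
M3 S945
G1 X88.016 Y42.430 F974
G1 X88.016 Y12.144
G1 X51.505 Y12.144
G1 X51.505 Y42.430
M5
G0 X32.172 Y45.491
M3 S945
G1 X58.031 Y71.701 F974
G1 X98.946 Y46.970
G1 X8.789 Y76.908
G1 X21.572 Y29.647
G1 X104.752 Y36.111
M5
G0 X75.466 Y54.907
M3 S945
G1 X80.035 Y61.719 F974
G1 X74.634 Y66.762
G1 X62.701 Y68.321
G1 X47.672 Y64.681
G1 X32.985 Y54.129
M5
G0 X0.000 Y0.000

Since the viewBox matches the mm dimensions, user units are millimetres directly. The only transform is the Y-flip y_m = 84.459 − y_svg.

Shape 1 is a cubic bezier drawn with `<path>`. Its stroke #0000ff means cut at S945, F974. After flipping Y the toolpath is (77.705,64.045) → (77.019,56.881) → (66.890,50.064) → (51.518,45.705) → (35.101,45.911) → (21.840,52.793).

Shape 2 is a rectangle drawn with `<polygon>`. Its stroke #0000ff means cut at S945, F974. After flipping Y the toolpath is (51.505,42.430) → (88.016,42.430) → (88.016,12.144) → (51.505,12.144) → (51.505,42.430), returning to the start.

Shape 3 is a open polyline drawn with `<path>`. Its stroke #0000ff means cut at S945, F974. After flipping Y the toolpath is (32.172,45.491) → (58.031,71.701) → (98.946,46.970) → (8.789,76.908) → (21.572,29.647) → (104.752,36.111).

Shape 4 is a cubic bezier drawn with `<path>`. Its stroke #0000ff means cut at S945, F974. After flipping Y the toolpath is (75.466,54.907) → (80.035,61.719) → (74.634,66.762) → (62.701,68.321) → (47.672,64.681) → (32.985,54.129).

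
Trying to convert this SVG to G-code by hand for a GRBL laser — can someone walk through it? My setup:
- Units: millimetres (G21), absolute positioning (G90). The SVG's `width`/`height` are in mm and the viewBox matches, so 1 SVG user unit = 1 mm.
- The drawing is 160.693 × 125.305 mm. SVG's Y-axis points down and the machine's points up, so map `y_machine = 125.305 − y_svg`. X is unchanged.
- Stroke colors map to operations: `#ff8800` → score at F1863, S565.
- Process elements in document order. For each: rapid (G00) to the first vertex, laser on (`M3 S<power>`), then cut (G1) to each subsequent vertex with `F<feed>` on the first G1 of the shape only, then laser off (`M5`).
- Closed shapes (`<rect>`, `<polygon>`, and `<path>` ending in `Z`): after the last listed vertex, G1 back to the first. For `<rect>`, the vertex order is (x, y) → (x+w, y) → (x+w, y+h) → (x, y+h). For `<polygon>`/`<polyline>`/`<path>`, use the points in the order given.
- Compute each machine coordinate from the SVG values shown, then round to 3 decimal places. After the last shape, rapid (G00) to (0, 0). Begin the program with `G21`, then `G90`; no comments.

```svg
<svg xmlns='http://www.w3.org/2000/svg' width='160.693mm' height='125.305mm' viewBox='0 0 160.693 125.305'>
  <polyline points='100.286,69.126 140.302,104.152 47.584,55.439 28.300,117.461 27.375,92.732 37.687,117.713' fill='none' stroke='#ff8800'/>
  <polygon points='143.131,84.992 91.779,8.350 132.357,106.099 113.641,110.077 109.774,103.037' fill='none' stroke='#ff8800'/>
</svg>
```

viewBox `0 0 160.693 125.305` with mm width/height → 1 unit = 1 mm. Flip: y_m = 125.305 − y_svg.

**Shape 1** — `<polyline>` open polyline, stroke `#ff8800` → score (S565, F1863). Machine vertices: (100.286,56.179) → (140.302,21.153) → (47.584,69.866) → (28.300,7.844) → (27.375,32.573) → (37.687,7.592). Open path.

**Shape 2** — `<polygon>` closed polygon, stroke `#ff8800` → score (S565, F1863). Machine vertices: (143.131,40.313) → (91.779,116.955) → (132.357,19.206) → (113.641,15.228) → (109.774,22.268) → (143.131,40.313). Closed: final G1 returns to the first vertex.

G21
G90
G00 X100.286 Y56.179
M3 S565
G1 X140.302 Y21.153 F1863
G1 X47.584 Y69.866
G1 X28.300 Y7.844
G1 X27.375 Y32.573
G1 X37.687 Y7.592
M5
G00 X143.131 Y40.313
M3 S565
G1 X91.779 Y116.955 F1863
G1 X132.357 Y19.206
G1 X113.641 Y15.228
G1 X109.774 Y22.268
G1 X143.131 Y40.313
M5
G00 X0.000 Y0.000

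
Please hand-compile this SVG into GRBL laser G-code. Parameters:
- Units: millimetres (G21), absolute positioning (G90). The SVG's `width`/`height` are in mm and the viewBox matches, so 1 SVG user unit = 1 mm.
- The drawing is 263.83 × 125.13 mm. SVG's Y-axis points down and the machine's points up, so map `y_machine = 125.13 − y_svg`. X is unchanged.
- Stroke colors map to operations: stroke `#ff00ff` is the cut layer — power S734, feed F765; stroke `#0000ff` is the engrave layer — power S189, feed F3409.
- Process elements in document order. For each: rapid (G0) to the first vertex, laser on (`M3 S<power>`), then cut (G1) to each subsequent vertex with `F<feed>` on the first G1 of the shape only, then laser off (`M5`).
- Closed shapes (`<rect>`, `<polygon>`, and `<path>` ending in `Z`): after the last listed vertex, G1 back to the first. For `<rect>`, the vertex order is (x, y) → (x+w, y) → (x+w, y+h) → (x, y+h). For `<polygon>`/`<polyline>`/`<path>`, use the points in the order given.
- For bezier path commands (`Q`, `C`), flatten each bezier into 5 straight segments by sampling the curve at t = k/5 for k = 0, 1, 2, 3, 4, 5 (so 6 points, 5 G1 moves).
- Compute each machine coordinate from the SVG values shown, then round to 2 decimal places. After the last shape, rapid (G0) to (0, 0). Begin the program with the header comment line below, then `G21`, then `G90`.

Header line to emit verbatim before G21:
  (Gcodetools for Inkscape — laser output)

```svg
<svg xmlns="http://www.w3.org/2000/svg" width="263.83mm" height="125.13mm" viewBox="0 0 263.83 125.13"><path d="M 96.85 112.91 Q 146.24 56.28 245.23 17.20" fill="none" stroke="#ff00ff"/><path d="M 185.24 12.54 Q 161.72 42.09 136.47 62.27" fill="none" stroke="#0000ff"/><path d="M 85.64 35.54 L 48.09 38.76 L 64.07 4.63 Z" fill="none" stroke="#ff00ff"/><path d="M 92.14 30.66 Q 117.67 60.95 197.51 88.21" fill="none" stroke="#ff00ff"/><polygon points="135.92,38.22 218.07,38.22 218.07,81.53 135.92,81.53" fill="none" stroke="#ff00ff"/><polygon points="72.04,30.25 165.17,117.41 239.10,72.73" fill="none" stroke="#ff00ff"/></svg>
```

(Gcodetools for Inkscape — laser output)
G21
G90
G0 X96.85 Y12.22
M3 S734
G1 X118.59 Y34.17 F765
G1 X144.30 Y54.72
G1 X173.97 Y73.86
G1 X207.62 Y91.60
G1 X245.23 Y107.93
M5
G0 X185.24 Y112.59
M3 S189
G1 X175.76 Y101.14 F3409
G1 X166.15 Y90.45
G1 X156.39 Y80.50
G1 X146.50 Y71.31
G1 X136.47 Y62.86
M5
G0 X85.64 Y89.59
M3 S734
G1 X48.09 Y86.37 F765
G1 X64.07 Y120.50
G1 X85.64 Y89.59
M5
G0 X92.14 Y94.47
M3 S734
G1 X104.52 Y82.48 F765
G1 X121.25 Y70.72
G1 X142.33 Y59.21
G1 X167.75 Y47.95
G1 X197.51 Y36.92
M5
G0 X135.92 Y86.91
M3 S734
G1 X218.07 Y86.91 F765
G1 X218.07 Y43.60
G1 X135.92 Y43.60
G1 X135.92 Y86.91
M5
G0 X72.04 Y94.88
M3 S734
G1 X165.17 Y7.72 F765
G1 X239.10 Y52.40
G1 X72.04 Y94.88
M5
G0 X0.00 Y0.00

Since the viewBox matches the mm dimensions, user units are millimetres directly. The only transform is the Y-flip y_m = 125.13 − y_svg.

Shape 1 is a quadratic bezier drawn with `<path>`. Its stroke #ff00ff means cut at S734, F765. After flipping Y the toolpath is (96.85,12.22) → (118.59,34.17) → (144.30,54.72) → (173.97,73.86) → (207.62,91.60) → (245.23,107.93).

Shape 2 is a quadratic bezier drawn with `<path>`. Its stroke #0000ff means engrave at S189, F3409. After flipping Y the toolpath is (185.24,112.59) → (175.76,101.14) → (166.15,90.45) → (156.39,80.50) → (146.50,71.31) → (136.47,62.86).

Shape 3 is a regular polygon drawn with `<path>`. Its stroke #ff00ff means cut at S734, F765. After flipping Y the toolpath is (85.64,89.59) → (48.09,86.37) → (64.07,120.50) → (85.64,89.59), returning to the start.

Shape 4 is a quadratic bezier drawn with `<path>`. Its stroke #ff00ff means cut at S734, F765. After flipping Y the toolpath is (92.14,94.47) → (104.52,82.48) → (121.25,70.72) → (142.33,59.21) → (167.75,47.95) → (197.51,36.92).

Shape 5 is a rectangle drawn with `<polygon>`. Its stroke #ff00ff means cut at S734, F765. After flipping Y the toolpath is (135.92,86.91) → (218.07,86.91) → (218.07,43.60) → (135.92,43.60) → (135.92,86.91), returning to the start.

Shape 6 is a closed polygon drawn with `<polygon>`. Its stroke #ff00ff means cut at S734, F765. After flipping Y the toolpath is (72.04,94.88) → (165.17,7.72) → (239.10,52.40) → (72.04,94.88), returning to the start.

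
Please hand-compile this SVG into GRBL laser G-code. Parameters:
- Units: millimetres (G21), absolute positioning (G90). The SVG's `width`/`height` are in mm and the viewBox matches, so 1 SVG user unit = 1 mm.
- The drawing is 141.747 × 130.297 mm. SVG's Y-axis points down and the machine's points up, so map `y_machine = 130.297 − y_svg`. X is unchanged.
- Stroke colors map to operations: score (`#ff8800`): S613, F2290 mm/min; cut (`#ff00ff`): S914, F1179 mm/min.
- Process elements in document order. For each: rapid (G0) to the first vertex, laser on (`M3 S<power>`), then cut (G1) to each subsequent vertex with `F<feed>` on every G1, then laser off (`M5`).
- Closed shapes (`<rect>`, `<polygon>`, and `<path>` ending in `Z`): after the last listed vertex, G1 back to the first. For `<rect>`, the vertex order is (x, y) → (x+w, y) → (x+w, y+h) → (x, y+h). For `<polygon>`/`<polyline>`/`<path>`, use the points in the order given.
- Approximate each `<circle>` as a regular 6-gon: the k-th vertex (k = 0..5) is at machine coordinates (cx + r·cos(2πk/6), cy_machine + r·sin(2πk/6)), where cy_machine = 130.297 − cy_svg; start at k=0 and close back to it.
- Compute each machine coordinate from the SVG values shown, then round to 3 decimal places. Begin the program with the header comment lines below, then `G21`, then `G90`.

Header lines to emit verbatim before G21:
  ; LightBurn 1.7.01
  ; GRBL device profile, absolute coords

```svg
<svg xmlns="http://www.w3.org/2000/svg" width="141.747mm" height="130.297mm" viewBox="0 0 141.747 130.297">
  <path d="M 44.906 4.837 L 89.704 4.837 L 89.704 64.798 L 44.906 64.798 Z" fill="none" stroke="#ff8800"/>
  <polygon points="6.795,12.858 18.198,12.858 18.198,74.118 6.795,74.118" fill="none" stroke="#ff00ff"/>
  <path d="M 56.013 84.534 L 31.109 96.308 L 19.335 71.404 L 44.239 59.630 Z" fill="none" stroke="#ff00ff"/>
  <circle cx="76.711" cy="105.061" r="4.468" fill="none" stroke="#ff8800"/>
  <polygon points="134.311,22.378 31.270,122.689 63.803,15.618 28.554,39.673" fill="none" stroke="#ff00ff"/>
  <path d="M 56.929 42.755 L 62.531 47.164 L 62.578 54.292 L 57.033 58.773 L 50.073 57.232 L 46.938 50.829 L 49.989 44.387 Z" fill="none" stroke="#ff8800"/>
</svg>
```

; LightBurn 1.7.01
; GRBL device profile, absolute coords
G21
G90
G0 X44.906 Y125.460
M3 S613
G1 X89.704 Y125.460 F2290
G1 X89.704 Y65.499 F2290
G1 X44.906 Y65.499 F2290
G1 X44.906 Y125.460 F2290
M5
G0 X6.795 Y117.439
M3 S914
G1 X18.198 Y117.439 F1179
G1 X18.198 Y56.179 F1179
G1 X6.795 Y56.179 F1179
G1 X6.795 Y117.439 F1179
M5
G0 X56.013 Y45.763
M3 S914
G1 X31.109 Y33.989 F1179
G1 X19.335 Y58.893 F1179
G1 X44.239 Y70.667 F1179
G1 X56.013 Y45.763 F1179
M5
G0 X81.179 Y25.236
M3 S613
G1 X78.945 Y29.105 F2290
G1 X74.477 Y29.105 F2290
G1 X72.243 Y25.236 F2290
G1 X74.477 Y21.367 F2290
G1 X78.945 Y21.367 F2290
G1 X81.179 Y25.236 F2290
M5
G0 X134.311 Y107.919
M3 S914
G1 X31.270 Y7.608 F1179
G1 X63.803 Y114.679 F1179
G1 X28.554 Y90.624 F1179
G1 X134.311 Y107.919 F1179
M5
G0 X56.929 Y87.542
M3 S613
G1 X62.531 Y83.133 F2290
G1 X62.578 Y76.005 F2290
G1 X57.033 Y71.524 F2290
G1 X50.073 Y73.065 F2290
G1 X46.938 Y79.468 F2290
G1 X49.989 Y85.910 F2290
G1 X56.929 Y87.542 F2290
M5

viewBox `0 0 141.747 130.297` with mm width/height → 1 unit = 1 mm. Flip: y_m = 130.297 − y_svg.

**Shape 1** — `<path>` rectangle, stroke `#ff8800` → score (S613, F2290). Machine vertices: (44.906,125.460) → (89.704,125.460) → (89.704,65.499) → (44.906,65.499) → (44.906,125.460). Closed: final G1 returns to the first vertex.

**Shape 2** — `<polygon>` rectangle, stroke `#ff00ff` → cut (S914, F1179). Machine vertices: (6.795,117.439) → (18.198,117.439) → (18.198,56.179) → (6.795,56.179) → (6.795,117.439). Closed: final G1 returns to the first vertex.

**Shape 3** — `<path>` regular polygon, stroke `#ff00ff` → cut (S914, F1179). Machine vertices: (56.013,45.763) → (31.109,33.989) → (19.335,58.893) → (44.239,70.667) → (56.013,45.763). Closed: final G1 returns to the first vertex.

**Shape 4** — `<circle>` circle, stroke `#ff8800` → score (S613, F2290). Machine vertices: (81.179,25.236) → (78.945,29.105) → (74.477,29.105) → (72.243,25.236) → (74.477,21.367) → (78.945,21.367) → (81.179,25.236). Closed: final G1 returns to the first vertex.

**Shape 5** — `<polygon>` closed polygon, stroke `#ff00ff` → cut (S914, F1179). Machine vertices: (134.311,107.919) → (31.270,7.608) → (63.803,114.679) → (28.554,90.624) → (134.311,107.919). Closed: final G1 returns to the first vertex.

**Shape 6** — `<path>` regular polygon, stroke `#ff8800` → score (S613, F2290). Machine vertices: (56.929,87.542) → (62.531,83.133) → (62.578,76.005) → (57.033,71.524) → (50.073,73.065) → (46.938,79.468) → (49.989,85.910) → (56.929,87.542). Closed: final G1 returns to the first vertex.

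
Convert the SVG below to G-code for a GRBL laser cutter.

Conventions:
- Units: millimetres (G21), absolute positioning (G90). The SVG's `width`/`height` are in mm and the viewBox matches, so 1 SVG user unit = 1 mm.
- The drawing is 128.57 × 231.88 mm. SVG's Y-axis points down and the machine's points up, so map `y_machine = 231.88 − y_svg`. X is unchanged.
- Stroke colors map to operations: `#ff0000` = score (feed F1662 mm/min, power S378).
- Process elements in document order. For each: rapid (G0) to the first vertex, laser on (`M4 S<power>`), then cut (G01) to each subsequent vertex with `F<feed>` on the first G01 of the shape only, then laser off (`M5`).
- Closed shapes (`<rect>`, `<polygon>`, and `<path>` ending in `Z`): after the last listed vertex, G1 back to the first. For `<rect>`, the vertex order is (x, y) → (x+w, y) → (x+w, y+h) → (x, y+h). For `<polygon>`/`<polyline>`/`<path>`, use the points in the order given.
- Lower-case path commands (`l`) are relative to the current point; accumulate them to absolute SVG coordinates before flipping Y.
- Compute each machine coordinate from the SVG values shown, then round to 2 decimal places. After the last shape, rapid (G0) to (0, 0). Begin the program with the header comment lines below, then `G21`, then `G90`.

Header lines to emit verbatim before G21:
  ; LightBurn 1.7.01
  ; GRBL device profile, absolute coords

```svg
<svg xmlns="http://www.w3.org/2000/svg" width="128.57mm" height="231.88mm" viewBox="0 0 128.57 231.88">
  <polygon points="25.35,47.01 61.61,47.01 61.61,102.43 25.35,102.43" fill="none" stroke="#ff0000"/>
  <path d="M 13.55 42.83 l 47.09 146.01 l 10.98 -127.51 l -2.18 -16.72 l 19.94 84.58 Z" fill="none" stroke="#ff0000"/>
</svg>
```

1 u = 1 mm; y_m = 231.88 − y.

[1] `<polygon>` rectangle, #ff0000→score S378 F1662: (25.35,184.87) → (61.61,184.87) → (61.61,129.45) → (25.35,129.45) → (25.35,184.87) (closed)

[2] `<path>` closed polygon, #ff0000→score S378 F1662: (13.55,189.05) → (60.64,43.04) → (71.62,170.55) → (69.44,187.27) → (89.38,102.69) → (13.55,189.05) (closed)

; LightBurn 1.7.01
; GRBL device profile, absolute coords
G21
G90
G0 X25.35 Y184.87
M4 S378
G01 X61.61 Y184.87 F1662
G01 X61.61 Y129.45
G01 X25.35 Y129.45
G01 X25.35 Y184.87
M5
G0 X13.55 Y189.05
M4 S378
G01 X60.64 Y43.04 F1662
G01 X71.62 Y170.55
G01 X69.44 Y187.27
G01 X89.38 Y102.69
G01 X13.55 Y189.05
M5
G0 X0.00 Y0.00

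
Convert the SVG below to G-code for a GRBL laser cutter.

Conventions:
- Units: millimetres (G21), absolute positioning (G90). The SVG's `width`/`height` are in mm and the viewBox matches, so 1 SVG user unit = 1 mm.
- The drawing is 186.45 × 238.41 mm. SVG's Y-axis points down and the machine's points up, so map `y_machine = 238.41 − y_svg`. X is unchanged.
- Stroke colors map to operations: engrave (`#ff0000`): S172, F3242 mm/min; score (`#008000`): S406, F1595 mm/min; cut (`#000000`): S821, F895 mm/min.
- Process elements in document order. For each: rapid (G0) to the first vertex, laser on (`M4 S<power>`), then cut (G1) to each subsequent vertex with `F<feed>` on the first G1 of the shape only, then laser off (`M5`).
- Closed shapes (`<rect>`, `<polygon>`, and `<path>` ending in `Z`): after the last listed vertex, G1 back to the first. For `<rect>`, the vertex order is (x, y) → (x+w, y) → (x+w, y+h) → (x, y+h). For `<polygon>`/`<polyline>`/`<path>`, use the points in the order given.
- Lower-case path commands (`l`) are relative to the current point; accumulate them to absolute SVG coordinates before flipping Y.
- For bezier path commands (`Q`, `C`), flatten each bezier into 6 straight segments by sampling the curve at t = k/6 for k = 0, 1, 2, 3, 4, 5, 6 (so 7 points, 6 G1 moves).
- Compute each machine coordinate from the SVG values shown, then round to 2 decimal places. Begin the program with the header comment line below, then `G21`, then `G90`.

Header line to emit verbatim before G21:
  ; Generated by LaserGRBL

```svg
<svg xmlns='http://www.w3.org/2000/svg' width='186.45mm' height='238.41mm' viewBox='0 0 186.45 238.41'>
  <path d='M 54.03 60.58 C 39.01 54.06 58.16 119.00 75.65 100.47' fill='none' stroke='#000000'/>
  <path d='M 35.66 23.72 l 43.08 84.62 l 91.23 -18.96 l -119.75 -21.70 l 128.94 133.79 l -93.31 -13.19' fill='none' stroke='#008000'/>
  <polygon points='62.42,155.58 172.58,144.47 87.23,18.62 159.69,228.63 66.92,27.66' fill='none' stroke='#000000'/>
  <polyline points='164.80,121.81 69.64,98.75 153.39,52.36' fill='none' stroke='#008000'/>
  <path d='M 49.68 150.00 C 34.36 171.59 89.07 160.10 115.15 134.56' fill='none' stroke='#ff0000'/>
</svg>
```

1 u = 1 mm; y_m = 238.41 − y.

[1] `<path>` cubic bezier, #000000→cut S821 F895: (54.03,177.83) → (49.20,175.85) → (49.07,166.27) → (52.65,153.38) → (58.93,141.50) → (66.93,134.91) → (75.65,137.94)

[2] `<path>` open polyline, #008000→score S406 F1595: (35.66,214.69) → (78.74,130.07) → (169.97,149.03) → (50.22,170.73) → (179.16,36.94) → (85.85,50.13)

[3] `<polygon>` closed polygon, #000000→cut S821 F895: (62.42,82.83) → (172.58,93.94) → (87.23,219.79) → (159.69,9.78) → (66.92,210.75) → (62.42,82.83) (closed)

[4] `<polyline>` open polyline, #008000→score S406 F1595: (164.80,116.60) → (69.64,139.66) → (153.39,186.05)

[5] `<path>` cubic bezier, #ff0000→engrave S172 F3242: (49.68,88.41) → (47.40,80.28) → (54.05,77.14) → (66.89,78.46) → (83.18,83.70) → (100.18,92.34) → (115.15,103.85)

; Generated by LaserGRBL
G21
G90
G0 X54.03 Y177.83
M4 S821
G1 X49.20 Y175.85 F895
G1 X49.07 Y166.27
G1 X52.65 Y153.38
G1 X58.93 Y141.50
G1 X66.93 Y134.91
G1 X75.65 Y137.94
M5
G0 X35.66 Y214.69
M4 S406
G1 X78.74 Y130.07 F1595
G1 X169.97 Y149.03
G1 X50.22 Y170.73
G1 X179.16 Y36.94
G1 X85.85 Y50.13
M5
G0 X62.42 Y82.83
M4 S821
G1 X172.58 Y93.94 F895
G1 X87.23 Y219.79
G1 X159.69 Y9.78
G1 X66.92 Y210.75
G1 X62.42 Y82.83
M5
G0 X164.80 Y116.60
M4 S406
G1 X69.64 Y139.66 F1595
G1 X153.39 Y186.05
M5
G0 X49.68 Y88.41
M4 S172
G1 X47.40 Y80.28 F3242
G1 X54.05 Y77.14
G1 X66.89 Y78.46
G1 X83.18 Y83.70
G1 X100.18 Y92.34
G1 X115.15 Y103.85
M5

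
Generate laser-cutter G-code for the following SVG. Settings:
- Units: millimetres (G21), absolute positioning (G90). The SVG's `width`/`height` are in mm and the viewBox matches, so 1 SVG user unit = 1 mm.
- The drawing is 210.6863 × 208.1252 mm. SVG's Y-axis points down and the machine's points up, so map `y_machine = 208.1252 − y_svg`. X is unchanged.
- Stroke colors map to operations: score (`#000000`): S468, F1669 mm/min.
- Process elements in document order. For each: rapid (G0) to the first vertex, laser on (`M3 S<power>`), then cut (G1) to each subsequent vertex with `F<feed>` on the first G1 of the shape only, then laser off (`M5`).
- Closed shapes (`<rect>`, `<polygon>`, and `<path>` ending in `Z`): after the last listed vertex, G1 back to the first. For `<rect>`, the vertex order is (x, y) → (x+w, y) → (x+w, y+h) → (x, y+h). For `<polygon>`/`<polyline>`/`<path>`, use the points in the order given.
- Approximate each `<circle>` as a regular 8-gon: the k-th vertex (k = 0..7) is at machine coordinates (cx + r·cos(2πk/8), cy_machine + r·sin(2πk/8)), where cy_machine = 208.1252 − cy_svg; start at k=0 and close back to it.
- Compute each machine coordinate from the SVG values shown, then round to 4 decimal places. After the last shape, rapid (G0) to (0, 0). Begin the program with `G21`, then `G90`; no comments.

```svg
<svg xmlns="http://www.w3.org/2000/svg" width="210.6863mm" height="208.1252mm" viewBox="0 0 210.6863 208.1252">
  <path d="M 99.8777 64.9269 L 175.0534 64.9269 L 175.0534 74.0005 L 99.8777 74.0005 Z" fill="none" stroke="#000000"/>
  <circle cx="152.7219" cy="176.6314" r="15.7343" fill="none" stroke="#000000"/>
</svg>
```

G21
G90
G0 X99.8777 Y143.1983
M3 S468
G1 X175.0534 Y143.1983 F1669
G1 X175.0534 Y134.1247
G1 X99.8777 Y134.1247
G1 X99.8777 Y143.1983
M5
G0 X168.4562 Y31.4938
M3 S468
G1 X163.8477 Y42.6196 F1669
G1 X152.7219 Y47.2281
G1 X141.5961 Y42.6196
G1 X136.9876 Y31.4938
G1 X141.5961 Y20.3680
G1 X152.7219 Y15.7595
G1 X163.8477 Y20.3680
G1 X168.4562 Y31.4938
M5
G0 X0.0000 Y0.0000

viewBox `0 0 210.6863 208.1252` with mm width/height → 1 unit = 1 mm. Flip: y_m = 208.1252 − y_svg.

**Shape 1** — `<path>` rectangle, stroke `#000000` → score (S468, F1669). Machine vertices: (99.8777,143.1983) → (175.0534,143.1983) → (175.0534,134.1247) → (99.8777,134.1247) → (99.8777,143.1983). Closed: final G1 returns to the first vertex.

**Shape 2** — `<circle>` circle, stroke `#000000` → score (S468, F1669). Machine vertices: (168.4562,31.4938) → (163.8477,42.6196) → (152.7219,47.2281) → (141.5961,42.6196) → (136.9876,31.4938) → (141.5961,20.3680) → (152.7219,15.7595) → (163.8477,20.3680) → (168.4562,31.4938). Closed: final G1 returns to the first vertex.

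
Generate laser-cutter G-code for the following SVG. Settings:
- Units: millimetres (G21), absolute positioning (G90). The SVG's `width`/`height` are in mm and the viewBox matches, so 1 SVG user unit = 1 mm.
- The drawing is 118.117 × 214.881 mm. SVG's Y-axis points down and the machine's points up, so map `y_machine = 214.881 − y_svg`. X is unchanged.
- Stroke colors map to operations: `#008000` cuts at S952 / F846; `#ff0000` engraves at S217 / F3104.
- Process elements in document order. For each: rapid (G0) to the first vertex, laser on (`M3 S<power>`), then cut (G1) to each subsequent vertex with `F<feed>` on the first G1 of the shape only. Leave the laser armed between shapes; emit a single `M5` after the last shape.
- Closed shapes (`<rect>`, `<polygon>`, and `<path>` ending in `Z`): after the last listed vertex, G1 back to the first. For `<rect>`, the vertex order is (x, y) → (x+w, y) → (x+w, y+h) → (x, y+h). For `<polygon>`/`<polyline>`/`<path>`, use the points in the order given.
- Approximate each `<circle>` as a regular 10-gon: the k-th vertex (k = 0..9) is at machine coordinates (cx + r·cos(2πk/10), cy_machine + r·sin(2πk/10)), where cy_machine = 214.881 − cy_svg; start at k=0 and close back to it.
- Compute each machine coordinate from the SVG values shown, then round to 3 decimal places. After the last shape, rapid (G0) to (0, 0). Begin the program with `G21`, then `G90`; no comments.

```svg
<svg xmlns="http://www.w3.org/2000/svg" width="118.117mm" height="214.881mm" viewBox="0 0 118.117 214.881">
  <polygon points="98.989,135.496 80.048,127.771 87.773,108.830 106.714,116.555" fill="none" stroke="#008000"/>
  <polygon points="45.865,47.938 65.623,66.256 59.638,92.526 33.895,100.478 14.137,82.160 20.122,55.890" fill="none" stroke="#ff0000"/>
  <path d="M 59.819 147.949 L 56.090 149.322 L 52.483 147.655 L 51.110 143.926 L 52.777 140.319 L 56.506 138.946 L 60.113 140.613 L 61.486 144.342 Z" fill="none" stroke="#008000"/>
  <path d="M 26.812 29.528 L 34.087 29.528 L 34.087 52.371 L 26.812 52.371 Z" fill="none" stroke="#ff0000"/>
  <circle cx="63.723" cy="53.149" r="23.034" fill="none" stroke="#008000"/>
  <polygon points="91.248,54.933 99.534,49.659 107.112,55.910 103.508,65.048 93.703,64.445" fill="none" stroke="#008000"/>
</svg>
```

viewBox `0 0 118.117 214.881` with mm width/height → 1 unit = 1 mm. Flip: y_m = 214.881 − y_svg.

**Shape 1** — `<polygon>` regular polygon, stroke `#008000` → cut (S952, F846). Machine vertices: (98.989,79.385) → (80.048,87.110) → (87.773,106.051) → (106.714,98.326) → (98.989,79.385). Closed: final G1 returns to the first vertex.

**Shape 2** — `<polygon>` regular polygon, stroke `#ff0000` → engrave (S217, F3104). Machine vertices: (45.865,166.943) → (65.623,148.625) → (59.638,122.355) → (33.895,114.403) → (14.137,132.721) → (20.122,158.991) → (45.865,166.943). Closed: final G1 returns to the first vertex.

**Shape 3** — `<path>` regular polygon, stroke `#008000` → cut (S952, F846). Machine vertices: (59.819,66.932) → (56.090,65.559) → (52.483,67.226) → (51.110,70.955) → (52.777,74.562) → (56.506,75.935) → (60.113,74.268) → (61.486,70.539) → (59.819,66.932). Closed: final G1 returns to the first vertex.

**Shape 4** — `<path>` rectangle, stroke `#ff0000` → engrave (S217, F3104). Machine vertices: (26.812,185.353) → (34.087,185.353) → (34.087,162.510) → (26.812,162.510) → (26.812,185.353). Closed: final G1 returns to the first vertex.

**Shape 5** — `<circle>` circle, stroke `#008000` → cut (S952, F846). Machine vertices: (86.757,161.732) → (82.358,175.271) → (70.841,183.639) → (56.605,183.639) → (45.088,175.271) → (40.689,161.732) → (45.088,148.193) → (56.605,139.825) → (70.841,139.825) → (82.358,148.193) → (86.757,161.732). Closed: final G1 returns to the first vertex.

**Shape 6** — `<polygon>` regular polygon, stroke `#008000` → cut (S952, F846). Machine vertices: (91.248,159.948) → (99.534,165.222) → (107.112,158.971) → (103.508,149.833) → (93.703,150.436) → (91.248,159.948). Closed: final G1 returns to the first vertex.

G21
G90
G0 X98.989 Y79.385
M3 S952
G1 X80.048 Y87.110 F846
G1 X87.773 Y106.051
G1 X106.714 Y98.326
G1 X98.989 Y79.385
G0 X45.865 Y166.943
M3 S217
G1 X65.623 Y148.625 F3104
G1 X59.638 Y122.355
G1 X33.895 Y114.403
G1 X14.137 Y132.721
G1 X20.122 Y158.991
G1 X45.865 Y166.943
G0 X59.819 Y66.932
M3 S952
G1 X56.090 Y65.559 F846
G1 X52.483 Y67.226
G1 X51.110 Y70.955
G1 X52.777 Y74.562
G1 X56.506 Y75.935
G1 X60.113 Y74.268
G1 X61.486 Y70.539
G1 X59.819 Y66.932
G0 X26.812 Y185.353
M3 S217
G1 X34.087 Y185.353 F3104
G1 X34.087 Y162.510
G1 X26.812 Y162.510
G1 X26.812 Y185.353
G0 X86.757 Y161.732
M3 S952
G1 X82.358 Y175.271 F846
G1 X70.841 Y183.639
G1 X56.605 Y183.639
G1 X45.088 Y175.271
G1 X40.689 Y161.732
G1 X45.088 Y148.193
G1 X56.605 Y139.825
G1 X70.841 Y139.825
G1 X82.358 Y148.193
G1 X86.757 Y161.732
G0 X91.248 Y159.948
M3 S952
G1 X99.534 Y165.222 F846
G1 X107.112 Y158.971
G1 X103.508 Y149.833
G1 X93.703 Y150.436
G1 X91.248 Y159.948
M5
G0 X0.000 Y0.000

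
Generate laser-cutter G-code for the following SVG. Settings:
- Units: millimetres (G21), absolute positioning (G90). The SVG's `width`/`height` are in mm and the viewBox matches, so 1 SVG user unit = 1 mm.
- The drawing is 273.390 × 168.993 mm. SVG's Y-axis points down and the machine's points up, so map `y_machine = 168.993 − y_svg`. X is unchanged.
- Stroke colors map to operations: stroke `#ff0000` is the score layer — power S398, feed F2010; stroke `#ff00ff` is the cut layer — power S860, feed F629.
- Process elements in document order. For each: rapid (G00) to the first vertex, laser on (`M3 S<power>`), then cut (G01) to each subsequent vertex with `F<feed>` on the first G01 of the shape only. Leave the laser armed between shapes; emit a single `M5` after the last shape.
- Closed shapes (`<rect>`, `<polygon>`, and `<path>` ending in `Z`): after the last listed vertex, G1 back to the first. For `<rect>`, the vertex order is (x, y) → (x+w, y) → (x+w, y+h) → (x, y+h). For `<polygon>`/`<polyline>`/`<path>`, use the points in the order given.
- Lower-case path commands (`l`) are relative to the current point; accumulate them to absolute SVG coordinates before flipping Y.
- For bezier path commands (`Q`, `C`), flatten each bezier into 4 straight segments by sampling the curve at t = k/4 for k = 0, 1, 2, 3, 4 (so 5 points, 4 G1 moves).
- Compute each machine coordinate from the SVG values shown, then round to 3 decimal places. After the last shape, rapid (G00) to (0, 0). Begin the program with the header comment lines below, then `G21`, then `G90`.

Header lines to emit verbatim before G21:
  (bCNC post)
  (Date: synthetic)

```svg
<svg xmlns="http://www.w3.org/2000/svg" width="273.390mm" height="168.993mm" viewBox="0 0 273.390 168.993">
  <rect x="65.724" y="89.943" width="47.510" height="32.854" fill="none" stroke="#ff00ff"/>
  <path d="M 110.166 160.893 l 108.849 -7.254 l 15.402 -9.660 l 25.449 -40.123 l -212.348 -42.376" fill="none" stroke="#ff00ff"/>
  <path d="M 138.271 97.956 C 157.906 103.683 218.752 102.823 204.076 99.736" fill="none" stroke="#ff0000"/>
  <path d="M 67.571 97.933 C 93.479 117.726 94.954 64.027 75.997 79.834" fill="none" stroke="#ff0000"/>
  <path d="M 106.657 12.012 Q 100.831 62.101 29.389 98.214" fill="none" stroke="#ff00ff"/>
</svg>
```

viewBox `0 0 273.390 168.993` with mm width/height → 1 unit = 1 mm. Flip: y_m = 168.993 − y_svg.

**Shape 1** — `<rect>` rectangle, stroke `#ff00ff` → cut (S860, F629). Machine vertices: (65.724,79.050) → (113.234,79.050) → (113.234,46.196) → (65.724,46.196) → (65.724,79.050). Closed: final G1 returns to the first vertex.

**Shape 2** — `<path>` open polyline, stroke `#ff00ff` → cut (S860, F629). Machine vertices: (110.166,8.100) → (219.015,15.354) → (234.417,25.014) → (259.866,65.137) → (47.518,107.513). Open path.

**Shape 3** — `<path>` cubic bezier, stroke `#ff0000` → score (S398, F2010). Control points (SVG): P0=(138.271,97.956), P1=(157.906,103.683), P2=(218.752,102.823), P3=(204.076,99.736); sampled at t=k/4. Machine vertices: (138.271,71.037) → (158.900,67.909) → (184.040,66.842) → (202.747,67.427) → (204.076,69.257). Open path.

**Shape 4** — `<path>` cubic bezier, stroke `#ff0000` → score (S398, F2010). Control points (SVG): P0=(67.571,97.933), P1=(93.479,117.726), P2=(94.954,64.027), P3=(75.997,79.834); sampled at t=k/4. Machine vertices: (67.571,71.060) → (82.483,67.761) → (88.608,78.615) → (86.321,90.216) → (75.997,89.159). Open path.

**Shape 5** — `<path>` quadratic bezier, stroke `#ff00ff` → cut (S860, F629). Control points (SVG): P0=(106.657,12.012), P1=(100.831,62.101), P2=(29.389,98.214); sampled at t=k/4. Machine vertices: (106.657,156.981) → (99.643,132.810) → (84.427,110.386) → (61.009,89.709) → (29.389,70.779). Open path.

(bCNC post)
(Date: synthetic)
G21
G90
G00 X65.724 Y79.050
M3 S860
G01 X113.234 Y79.050 F629
G01 X113.234 Y46.196
G01 X65.724 Y46.196
G01 X65.724 Y79.050
G00 X110.166 Y8.100
M3 S860
G01 X219.015 Y15.354 F629
G01 X234.417 Y25.014
G01 X259.866 Y65.137
G01 X47.518 Y107.513
G00 X138.271 Y71.037
M3 S398
G01 X158.900 Y67.909 F2010
G01 X184.040 Y66.842
G01 X202.747 Y67.427
G01 X204.076 Y69.257
G00 X67.571 Y71.060
M3 S398
G01 X82.483 Y67.761 F2010
G01 X88.608 Y78.615
G01 X86.321 Y90.216
G01 X75.997 Y89.159
G00 X106.657 Y156.981
M3 S860
G01 X99.643 Y132.810 F629
G01 X84.427 Y110.386
G01 X61.009 Y89.709
G01 X29.389 Y70.779
M5
G00 X0.000 Y0.000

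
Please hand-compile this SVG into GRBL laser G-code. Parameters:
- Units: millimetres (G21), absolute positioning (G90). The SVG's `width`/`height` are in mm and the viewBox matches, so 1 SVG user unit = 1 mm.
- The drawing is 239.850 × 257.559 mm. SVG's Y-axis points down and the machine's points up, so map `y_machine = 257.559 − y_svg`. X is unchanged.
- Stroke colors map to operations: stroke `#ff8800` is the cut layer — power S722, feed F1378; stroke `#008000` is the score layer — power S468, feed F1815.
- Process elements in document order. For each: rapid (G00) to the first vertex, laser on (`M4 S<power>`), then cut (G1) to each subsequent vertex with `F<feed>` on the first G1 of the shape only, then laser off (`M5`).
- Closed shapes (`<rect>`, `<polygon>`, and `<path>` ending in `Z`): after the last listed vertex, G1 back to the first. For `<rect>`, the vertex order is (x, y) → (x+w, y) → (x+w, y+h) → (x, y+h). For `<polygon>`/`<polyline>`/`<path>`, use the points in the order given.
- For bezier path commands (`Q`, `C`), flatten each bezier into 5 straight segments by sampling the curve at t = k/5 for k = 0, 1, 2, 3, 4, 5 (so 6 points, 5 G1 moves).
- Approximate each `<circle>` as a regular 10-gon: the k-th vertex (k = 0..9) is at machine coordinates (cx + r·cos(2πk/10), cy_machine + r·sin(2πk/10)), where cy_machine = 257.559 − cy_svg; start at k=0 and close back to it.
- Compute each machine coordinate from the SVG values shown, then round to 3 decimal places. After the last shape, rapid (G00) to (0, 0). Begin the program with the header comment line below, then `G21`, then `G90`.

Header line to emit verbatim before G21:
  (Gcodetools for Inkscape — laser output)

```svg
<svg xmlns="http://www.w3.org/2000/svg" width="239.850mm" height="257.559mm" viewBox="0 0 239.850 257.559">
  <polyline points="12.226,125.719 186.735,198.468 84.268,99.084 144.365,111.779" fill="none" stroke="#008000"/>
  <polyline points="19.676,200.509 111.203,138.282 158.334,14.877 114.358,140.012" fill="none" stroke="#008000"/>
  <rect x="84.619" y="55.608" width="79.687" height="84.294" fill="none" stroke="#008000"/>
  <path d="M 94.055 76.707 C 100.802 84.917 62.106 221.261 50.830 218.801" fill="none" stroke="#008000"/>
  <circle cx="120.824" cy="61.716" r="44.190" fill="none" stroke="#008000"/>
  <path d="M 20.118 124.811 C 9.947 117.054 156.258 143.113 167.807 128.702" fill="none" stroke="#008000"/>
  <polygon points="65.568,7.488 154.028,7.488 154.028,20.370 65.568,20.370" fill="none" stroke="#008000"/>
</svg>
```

viewBox `0 0 239.850 257.559` with mm width/height → 1 unit = 1 mm. Flip: y_m = 257.559 − y_svg.

**Shape 1** — `<polyline>` open polyline, stroke `#008000` → score (S468, F1815). Machine vertices: (12.226,131.840) → (186.735,59.091) → (84.268,158.475) → (144.365,145.780). Open path.

**Shape 2** — `<polyline>` open polyline, stroke `#008000` → score (S468, F1815). Machine vertices: (19.676,57.050) → (111.203,119.277) → (158.334,242.682) → (114.358,117.547). Open path.

**Shape 3** — `<rect>` rectangle, stroke `#008000` → score (S468, F1815). Machine vertices: (84.619,201.951) → (164.306,201.951) → (164.306,117.657) → (84.619,117.657) → (84.619,201.951). Closed: final G1 returns to the first vertex.

**Shape 4** — `<path>` cubic bezier, stroke `#008000` → score (S468, F1815). Control points (SVG): P0=(94.055,76.707), P1=(100.802,84.917), P2=(62.106,221.261), P3=(50.830,218.801); sampled at t=k/5. Machine vertices: (94.055,180.852) → (93.233,162.685) → (85.002,126.580) → (72.860,85.348) → (60.303,51.803) → (50.830,38.758). Open path.

**Shape 5** — `<circle>` circle, stroke `#008000` → score (S468, F1815). Machine vertices: (165.014,195.843) → (156.574,221.817) → (134.479,237.870) → (107.169,237.870) → (85.074,221.817) → (76.634,195.843) → (85.074,169.869) → (107.169,153.816) → (134.479,153.816) → (156.574,169.869) → (165.014,195.843). Closed: final G1 returns to the first vertex.

**Shape 6** — `<path>` cubic bezier, stroke `#008000` → score (S468, F1815). Control points (SVG): P0=(20.118,124.811), P1=(9.947,117.054), P2=(156.258,143.113), P3=(167.807,128.702); sampled at t=k/5. Machine vertices: (20.118,132.748) → (30.463,133.939) → (64.385,130.579) → (107.902,126.235) → (147.036,124.473) → (167.807,128.857). Open path.

**Shape 7** — `<polygon>` rectangle, stroke `#008000` → score (S468, F1815). Machine vertices: (65.568,250.071) → (154.028,250.071) → (154.028,237.189) → (65.568,237.189) → (65.568,250.071). Closed: final G1 returns to the first vertex.

(Gcodetools for Inkscape — laser output)
G21
G90
G00 X12.226 Y131.840
M4 S468
G1 X186.735 Y59.091 F1815
G1 X84.268 Y158.475
G1 X144.365 Y145.780
M5
G00 X19.676 Y57.050
M4 S468
G1 X111.203 Y119.277 F1815
G1 X158.334 Y242.682
G1 X114.358 Y117.547
M5
G00 X84.619 Y201.951
M4 S468
G1 X164.306 Y201.951 F1815
G1 X164.306 Y117.657
G1 X84.619 Y117.657
G1 X84.619 Y201.951
M5
G00 X94.055 Y180.852
M4 S468
G1 X93.233 Y162.685 F1815
G1 X85.002 Y126.580
G1 X72.860 Y85.348
G1 X60.303 Y51.803
G1 X50.830 Y38.758
M5
G00 X165.014 Y195.843
M4 S468
G1 X156.574 Y221.817 F1815
G1 X134.479 Y237.870
G1 X107.169 Y237.870
G1 X85.074 Y221.817
G1 X76.634 Y195.843
G1 X85.074 Y169.869
G1 X107.169 Y153.816
G1 X134.479 Y153.816
G1 X156.574 Y169.869
G1 X165.014 Y195.843
M5
G00 X20.118 Y132.748
M4 S468
G1 X30.463 Y133.939 F1815
G1 X64.385 Y130.579
G1 X107.902 Y126.235
G1 X147.036 Y124.473
G1 X167.807 Y128.857
M5
G00 X65.568 Y250.071
M4 S468
G1 X154.028 Y250.071 F1815
G1 X154.028 Y237.189
G1 X65.568 Y237.189
G1 X65.568 Y250.071
M5
G00 X0.000 Y0.000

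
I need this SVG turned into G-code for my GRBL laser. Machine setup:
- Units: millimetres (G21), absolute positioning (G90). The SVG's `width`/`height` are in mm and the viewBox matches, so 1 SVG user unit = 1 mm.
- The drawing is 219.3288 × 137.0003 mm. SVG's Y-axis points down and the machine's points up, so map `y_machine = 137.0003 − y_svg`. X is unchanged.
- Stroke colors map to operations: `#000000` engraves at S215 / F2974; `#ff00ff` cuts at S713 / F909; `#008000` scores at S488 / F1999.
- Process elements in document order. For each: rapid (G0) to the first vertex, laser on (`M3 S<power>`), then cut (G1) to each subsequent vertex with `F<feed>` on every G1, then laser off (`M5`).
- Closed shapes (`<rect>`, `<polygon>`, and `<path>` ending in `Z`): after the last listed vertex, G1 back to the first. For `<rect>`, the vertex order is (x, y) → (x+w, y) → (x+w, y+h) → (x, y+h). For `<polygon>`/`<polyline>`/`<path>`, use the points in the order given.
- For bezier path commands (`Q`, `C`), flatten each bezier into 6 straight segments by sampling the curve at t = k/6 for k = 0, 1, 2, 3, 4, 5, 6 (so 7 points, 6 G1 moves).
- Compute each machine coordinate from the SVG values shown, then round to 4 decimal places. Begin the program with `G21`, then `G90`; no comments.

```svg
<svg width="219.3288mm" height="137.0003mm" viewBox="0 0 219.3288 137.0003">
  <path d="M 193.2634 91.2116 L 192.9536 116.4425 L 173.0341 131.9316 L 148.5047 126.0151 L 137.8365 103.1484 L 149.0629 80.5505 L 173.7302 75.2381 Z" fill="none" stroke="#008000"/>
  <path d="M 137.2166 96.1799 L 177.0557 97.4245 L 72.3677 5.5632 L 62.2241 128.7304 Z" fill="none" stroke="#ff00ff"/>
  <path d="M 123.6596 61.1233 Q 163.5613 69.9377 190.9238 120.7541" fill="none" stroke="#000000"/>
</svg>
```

G21
G90
G0 X193.2634 Y45.7887
M3 S488
G1 X192.9536 Y20.5578 F1999
G1 X173.0341 Y5.0687 F1999
G1 X148.5047 Y10.9852 F1999
G1 X137.8365 Y33.8519 F1999
G1 X149.0629 Y56.4498 F1999
G1 X173.7302 Y61.7622 F1999
G1 X193.2634 Y45.7887 F1999
M5
G0 X137.2166 Y40.8204
M3 S713
G1 X177.0557 Y39.5758 F909
G1 X72.3677 Y131.4371 F909
G1 X62.2241 Y8.2699 F909
G1 X137.2166 Y40.8204 F909
M5
G0 X123.6596 Y75.8770
M3 S215
G1 X136.6119 Y71.7721 F2974
G1 X148.8675 Y65.3338 F2974
G1 X160.4265 Y56.5621 F2974
G1 X171.2889 Y45.4569 F2974
G1 X181.4547 Y32.0183 F2974
G1 X190.9238 Y16.2462 F2974
M5

1 u = 1 mm; y_m = 137.0003 − y.

[1] `<path>` regular polygon, #008000→score S488 F1999: (193.2634,45.7887) → (192.9536,20.5578) → (173.0341,5.0687) → (148.5047,10.9852) → (137.8365,33.8519) → (149.0629,56.4498) → (173.7302,61.7622) → (193.2634,45.7887) (closed)

[2] `<path>` closed polygon, #ff00ff→cut S713 F909: (137.2166,40.8204) → (177.0557,39.5758) → (72.3677,131.4371) → (62.2241,8.2699) → (137.2166,40.8204) (closed)

[3] `<path>` quadratic bezier, #000000→engrave S215 F2974: (123.6596,75.8770) → (136.6119,71.7721) → (148.8675,65.3338) → (160.4265,56.5621) → (171.2889,45.4569) → (181.4547,32.0183) → (190.9238,16.2462)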